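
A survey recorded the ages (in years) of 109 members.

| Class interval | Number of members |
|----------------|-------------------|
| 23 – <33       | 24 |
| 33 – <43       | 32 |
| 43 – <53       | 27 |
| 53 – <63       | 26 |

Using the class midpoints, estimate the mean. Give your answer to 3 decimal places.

43.046

Midpoints: 28, 38, 48, 58
Σfm = 24×28 + 32×38 + 27×48 + 26×58 = 4692
n = Σf = 109
Mean = 4692 / 109 = 43.0459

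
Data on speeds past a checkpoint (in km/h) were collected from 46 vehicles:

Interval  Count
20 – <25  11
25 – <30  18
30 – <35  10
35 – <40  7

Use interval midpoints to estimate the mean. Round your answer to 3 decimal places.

Midpoints: 22.5, 27.5, 32.5, 37.5
Σfm = 11×22.5 + 18×27.5 + 10×32.5 + 7×37.5 = 1330
n = Σf = 46
Mean = 1330 / 46 = 28.9130

28.913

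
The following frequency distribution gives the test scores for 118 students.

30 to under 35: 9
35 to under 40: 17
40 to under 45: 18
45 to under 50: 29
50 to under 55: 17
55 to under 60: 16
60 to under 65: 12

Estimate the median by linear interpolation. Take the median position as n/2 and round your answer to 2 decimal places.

Cumulative frequencies: 9, 26, 44, 73, 90, 106, 118
n = 118; position = n/2 = 59.
This falls in the class 45 to under 50: L = 45, F = 44, f = 29, h = 5.
Median ≈ 45 + ((59 − 44) / 29) × 5 = 47.5862

47.59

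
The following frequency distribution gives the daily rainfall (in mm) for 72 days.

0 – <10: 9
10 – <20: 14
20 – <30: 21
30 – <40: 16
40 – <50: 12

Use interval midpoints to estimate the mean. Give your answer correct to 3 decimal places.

Midpoints: 5, 15, 25, 35, 45
Σfm = 9×5 + 14×15 + 21×25 + 16×35 + 12×45 = 1880
n = Σf = 72
Mean = 1880 / 72 = 26.1111

26.111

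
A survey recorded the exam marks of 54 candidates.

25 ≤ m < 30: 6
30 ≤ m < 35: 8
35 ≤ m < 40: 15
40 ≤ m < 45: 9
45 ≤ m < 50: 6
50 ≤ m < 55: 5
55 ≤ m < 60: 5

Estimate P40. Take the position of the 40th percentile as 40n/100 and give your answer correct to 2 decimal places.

37.53

Cumulative frequencies: 6, 14, 29, 38, 44, 49, 54
n = 54; position = 40n/100 = 21.6.
This falls in the class 35 ≤ m < 40: L = 35, F = 14, f = 15, h = 5.
40th percentile ≈ 35 + ((21.6 − 14) / 15) × 5 = 37.5333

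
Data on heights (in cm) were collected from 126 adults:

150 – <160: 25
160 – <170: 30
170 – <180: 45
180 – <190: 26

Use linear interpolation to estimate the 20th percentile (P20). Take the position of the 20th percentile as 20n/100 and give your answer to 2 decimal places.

160.07

Cumulative frequencies: 25, 55, 100, 126
n = 126; position = 20n/100 = 25.2.
This falls in the class 160 – <170: L = 160, F = 25, f = 30, h = 10.
20th percentile ≈ 160 + ((25.2 − 25) / 30) × 10 = 160.0667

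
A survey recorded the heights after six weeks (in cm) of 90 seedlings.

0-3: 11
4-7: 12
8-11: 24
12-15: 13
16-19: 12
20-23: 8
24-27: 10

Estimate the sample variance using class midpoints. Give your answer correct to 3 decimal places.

Midpoints: 1.5, 5.5, 9.5, 13.5, 17.5, 21.5, 25.5
n = 90, Σfm = 1123, mean = 12.4778
Σfm² = 18798.5
Σf(m − x̄)² = Σfm² − (Σfm)²/n = 18798.5 − 1123²/90 = 4785.9556
Sample variance = 4785.9556 / 89 = 53.7748

53.775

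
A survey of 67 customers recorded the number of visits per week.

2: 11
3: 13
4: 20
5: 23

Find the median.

4

Cumulative frequencies: 11, 24, 44, 67
n = 67, so the median is the value in position (n+1)/2 = 34.
Position 34 falls at value 4.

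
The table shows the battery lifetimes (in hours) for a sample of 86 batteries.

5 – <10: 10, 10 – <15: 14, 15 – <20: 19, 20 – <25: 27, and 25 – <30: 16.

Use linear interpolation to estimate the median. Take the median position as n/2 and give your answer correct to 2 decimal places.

Cumulative frequencies: 10, 24, 43, 70, 86
n = 86; position = n/2 = 43.
This falls in the class 15 – <20: L = 15, F = 24, f = 19, h = 5.
Median ≈ 15 + ((43 − 24) / 19) × 5 = 20.0000

20.00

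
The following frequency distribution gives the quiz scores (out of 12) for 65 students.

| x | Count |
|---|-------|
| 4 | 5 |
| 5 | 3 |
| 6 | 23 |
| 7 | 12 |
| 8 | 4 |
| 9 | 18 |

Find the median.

7

Cumulative frequencies: 5, 8, 31, 43, 47, 65
n = 65, so the median is the value in position (n+1)/2 = 33.
Position 33 falls at value 7.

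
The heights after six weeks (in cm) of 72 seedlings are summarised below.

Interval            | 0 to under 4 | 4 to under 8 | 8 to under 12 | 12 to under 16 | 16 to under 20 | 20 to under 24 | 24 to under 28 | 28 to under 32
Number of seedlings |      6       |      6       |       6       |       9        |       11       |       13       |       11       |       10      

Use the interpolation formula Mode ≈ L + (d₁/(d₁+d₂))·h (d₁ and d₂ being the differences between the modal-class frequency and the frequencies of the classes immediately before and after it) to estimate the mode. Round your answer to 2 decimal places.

22.00

Modal class: 20 to under 24 (highest frequency 13).
d₁ = 13 − 11 = 2, d₂ = 13 − 11 = 2
Mode ≈ 20 + (2/(2+2)) × 4 = 20 + 2.0000 = 22.0000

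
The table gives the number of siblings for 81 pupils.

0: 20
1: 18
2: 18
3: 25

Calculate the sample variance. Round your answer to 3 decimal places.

Values: 0, 1, 2, 3
n = 81, Σfx = 129, mean = 1.5926
Σfx² = 315
Σf(x − x̄)² = Σfx² − (Σfx)²/n = 315 − 129²/81 = 109.5556
Sample variance = 109.5556 / 80 = 1.3694

1.369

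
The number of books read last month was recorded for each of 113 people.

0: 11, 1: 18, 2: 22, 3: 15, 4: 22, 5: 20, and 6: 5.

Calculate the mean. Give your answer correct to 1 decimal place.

2.9

Values: 0, 1, 2, 3, 4, 5, 6
Σfx = 11×0 + 18×1 + 22×2 + 15×3 + 22×4 + 20×5 + 5×6 = 325
n = Σf = 113
Mean = 325 / 113 = 2.8761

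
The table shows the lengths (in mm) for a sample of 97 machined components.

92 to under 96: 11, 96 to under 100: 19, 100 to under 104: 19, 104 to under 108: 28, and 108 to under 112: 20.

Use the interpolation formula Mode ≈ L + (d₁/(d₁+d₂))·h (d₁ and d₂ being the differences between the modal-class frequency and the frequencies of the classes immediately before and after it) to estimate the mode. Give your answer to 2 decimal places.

Modal class: 104 to under 108 (highest frequency 28).
d₁ = 28 − 19 = 9, d₂ = 28 − 20 = 8
Mode ≈ 104 + (9/(9+8)) × 4 = 104 + 2.1176 = 106.1176

106.12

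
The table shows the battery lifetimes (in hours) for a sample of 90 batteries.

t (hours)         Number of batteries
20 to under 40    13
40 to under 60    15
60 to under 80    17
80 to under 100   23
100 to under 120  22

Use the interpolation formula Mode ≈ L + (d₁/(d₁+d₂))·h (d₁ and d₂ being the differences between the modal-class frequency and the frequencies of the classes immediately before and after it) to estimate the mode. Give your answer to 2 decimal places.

Modal class: 80 to under 100 (highest frequency 23).
d₁ = 23 − 17 = 6, d₂ = 23 − 22 = 1
Mode ≈ 80 + (6/(6+1)) × 20 = 80 + 17.1429 = 97.1429

97.14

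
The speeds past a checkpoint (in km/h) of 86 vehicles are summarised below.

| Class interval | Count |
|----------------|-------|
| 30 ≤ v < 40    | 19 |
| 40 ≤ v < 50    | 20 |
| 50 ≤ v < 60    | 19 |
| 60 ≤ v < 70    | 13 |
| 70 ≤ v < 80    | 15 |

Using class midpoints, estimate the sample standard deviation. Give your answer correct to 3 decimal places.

13.991

Midpoints: 35, 45, 55, 65, 75
n = 86, Σfm = 4580, mean = 53.2558
Σfm² = 260550
Σf(m − x̄)² = Σfm² − (Σfm)²/n = 260550 − 4580²/86 = 16638.3721
Sample variance = 16638.3721 / 85 = 195.7456
Standard deviation = √195.7456 = 13.9909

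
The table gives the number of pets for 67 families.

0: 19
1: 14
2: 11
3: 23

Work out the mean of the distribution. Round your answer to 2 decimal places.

Values: 0, 1, 2, 3
Σfx = 19×0 + 14×1 + 11×2 + 23×3 = 105
n = Σf = 67
Mean = 105 / 67 = 1.5672

1.57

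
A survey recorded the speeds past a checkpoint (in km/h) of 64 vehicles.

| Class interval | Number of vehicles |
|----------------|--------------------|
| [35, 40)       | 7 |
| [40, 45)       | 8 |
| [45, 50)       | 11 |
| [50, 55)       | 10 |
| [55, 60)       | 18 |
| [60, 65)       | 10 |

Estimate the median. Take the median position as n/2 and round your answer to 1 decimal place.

Cumulative frequencies: 7, 15, 26, 36, 54, 64
n = 64; position = n/2 = 32.
This falls in the class [50, 55): L = 50, F = 26, f = 10, h = 5.
Median ≈ 50 + ((32 − 26) / 10) × 5 = 53.0000

53.0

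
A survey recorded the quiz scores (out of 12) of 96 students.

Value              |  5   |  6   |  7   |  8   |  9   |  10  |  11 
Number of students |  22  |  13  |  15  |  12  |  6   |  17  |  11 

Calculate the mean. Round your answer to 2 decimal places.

Values: 5, 6, 7, 8, 9, 10, 11
Σfx = 22×5 + 13×6 + 15×7 + 12×8 + 6×9 + 17×10 + 11×11 = 734
n = Σf = 96
Mean = 734 / 96 = 7.6458

7.65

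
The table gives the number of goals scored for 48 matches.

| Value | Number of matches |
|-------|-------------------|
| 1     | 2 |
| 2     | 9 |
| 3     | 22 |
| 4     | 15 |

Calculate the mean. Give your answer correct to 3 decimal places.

Values: 1, 2, 3, 4
Σfx = 2×1 + 9×2 + 22×3 + 15×4 = 146
n = Σf = 48
Mean = 146 / 48 = 3.0417

3.042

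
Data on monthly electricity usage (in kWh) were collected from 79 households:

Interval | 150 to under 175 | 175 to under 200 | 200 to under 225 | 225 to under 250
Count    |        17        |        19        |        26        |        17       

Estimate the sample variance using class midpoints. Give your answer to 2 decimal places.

701.88

Midpoints: 162.5, 187.5, 212.5, 237.5
n = 79, Σfm = 15887.5, mean = 201.1076
Σfm² = 3249843.75
Σf(m − x̄)² = Σfm² − (Σfm)²/n = 3249843.75 − 15887.5²/79 = 54746.8354
Sample variance = 54746.8354 / 78 = 701.8825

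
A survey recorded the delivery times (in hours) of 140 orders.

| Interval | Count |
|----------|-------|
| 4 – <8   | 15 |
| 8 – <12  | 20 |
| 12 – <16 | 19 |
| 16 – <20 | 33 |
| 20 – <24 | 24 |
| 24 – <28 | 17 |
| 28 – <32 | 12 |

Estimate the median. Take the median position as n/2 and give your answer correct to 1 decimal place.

Cumulative frequencies: 15, 35, 54, 87, 111, 128, 140
n = 140; position = n/2 = 70.
This falls in the class 16 – <20: L = 16, F = 54, f = 33, h = 4.
Median ≈ 16 + ((70 − 54) / 33) × 4 = 17.9394

17.9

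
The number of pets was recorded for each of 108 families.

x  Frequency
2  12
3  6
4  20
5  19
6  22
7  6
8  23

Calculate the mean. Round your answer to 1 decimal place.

5.3

Values: 2, 3, 4, 5, 6, 7, 8
Σfx = 12×2 + 6×3 + 20×4 + 19×5 + 22×6 + 6×7 + 23×8 = 575
n = Σf = 108
Mean = 575 / 108 = 5.3241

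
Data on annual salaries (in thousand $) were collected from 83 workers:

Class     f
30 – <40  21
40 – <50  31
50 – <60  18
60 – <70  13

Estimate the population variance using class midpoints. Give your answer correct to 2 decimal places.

Midpoints: 35, 45, 55, 65
n = 83, Σfm = 3965, mean = 47.7711
Σfm² = 197875
Σf(m − x̄)² = Σfm² − (Σfm)²/n = 197875 − 3965²/83 = 8462.6506
Population variance = 8462.6506 / 83 = 101.9596

101.96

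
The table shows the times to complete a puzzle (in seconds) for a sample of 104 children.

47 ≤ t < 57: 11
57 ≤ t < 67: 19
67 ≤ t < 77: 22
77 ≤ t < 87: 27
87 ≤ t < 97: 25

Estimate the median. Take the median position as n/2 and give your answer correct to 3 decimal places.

Cumulative frequencies: 11, 30, 52, 79, 104
n = 104; position = n/2 = 52.
This falls in the class 67 ≤ t < 77: L = 67, F = 30, f = 22, h = 10.
Median ≈ 67 + ((52 − 30) / 22) × 10 = 77.0000

77.000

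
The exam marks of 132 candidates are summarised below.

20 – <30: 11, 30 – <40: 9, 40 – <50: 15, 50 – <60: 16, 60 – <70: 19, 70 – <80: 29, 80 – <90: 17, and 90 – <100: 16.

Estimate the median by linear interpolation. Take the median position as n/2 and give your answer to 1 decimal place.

67.9

Cumulative frequencies: 11, 20, 35, 51, 70, 99, 116, 132
n = 132; position = n/2 = 66.
This falls in the class 60 – <70: L = 60, F = 51, f = 19, h = 10.
Median ≈ 60 + ((66 − 51) / 19) × 10 = 67.8947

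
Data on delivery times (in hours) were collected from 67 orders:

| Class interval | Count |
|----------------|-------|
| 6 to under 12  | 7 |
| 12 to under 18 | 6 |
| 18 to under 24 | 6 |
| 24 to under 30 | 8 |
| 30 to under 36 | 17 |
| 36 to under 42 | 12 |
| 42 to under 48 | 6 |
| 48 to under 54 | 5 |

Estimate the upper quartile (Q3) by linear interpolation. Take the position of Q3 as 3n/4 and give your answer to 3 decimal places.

39.125

Cumulative frequencies: 7, 13, 19, 27, 44, 56, 62, 67
n = 67; position = 3n/4 = 50.25.
This falls in the class 36 to under 42: L = 36, F = 44, f = 12, h = 6.
Upper quartile ≈ 36 + ((50.25 − 44) / 12) × 6 = 39.1250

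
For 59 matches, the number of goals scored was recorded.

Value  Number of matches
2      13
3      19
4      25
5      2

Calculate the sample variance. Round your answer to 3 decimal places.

Values: 2, 3, 4, 5
n = 59, Σfx = 193, mean = 3.2712
Σfx² = 673
Σf(x − x̄)² = Σfx² − (Σfx)²/n = 673 − 193²/59 = 41.6610
Sample variance = 41.6610 / 58 = 0.7183

0.718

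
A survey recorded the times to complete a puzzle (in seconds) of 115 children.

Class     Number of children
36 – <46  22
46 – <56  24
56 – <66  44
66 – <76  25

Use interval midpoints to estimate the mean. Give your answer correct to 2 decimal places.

57.26

Midpoints: 41, 51, 61, 71
Σfm = 22×41 + 24×51 + 44×61 + 25×71 = 6585
n = Σf = 115
Mean = 6585 / 115 = 57.2609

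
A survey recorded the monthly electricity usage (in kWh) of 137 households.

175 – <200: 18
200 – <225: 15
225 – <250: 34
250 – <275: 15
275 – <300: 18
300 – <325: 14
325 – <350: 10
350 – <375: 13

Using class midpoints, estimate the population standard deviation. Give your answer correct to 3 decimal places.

53.494

Midpoints: 187.5, 212.5, 237.5, 262.5, 287.5, 312.5, 337.5, 362.5
n = 137, Σfm = 36212.5, mean = 264.3248
Σfm² = 9963906.25
Σf(m − x̄)² = Σfm² − (Σfm)²/n = 9963906.25 − 36212.5²/137 = 392043.7956
Population variance = 392043.7956 / 137 = 2861.6335
Standard deviation = √2861.6335 = 53.4942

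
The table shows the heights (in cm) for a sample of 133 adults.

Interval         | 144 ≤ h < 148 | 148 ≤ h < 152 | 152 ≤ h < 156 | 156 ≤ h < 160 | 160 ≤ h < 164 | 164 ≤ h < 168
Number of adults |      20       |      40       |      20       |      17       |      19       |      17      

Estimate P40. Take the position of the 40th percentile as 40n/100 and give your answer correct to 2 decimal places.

Cumulative frequencies: 20, 60, 80, 97, 116, 133
n = 133; position = 40n/100 = 53.2.
This falls in the class 148 ≤ h < 152: L = 148, F = 20, f = 40, h = 4.
40th percentile ≈ 148 + ((53.2 − 20) / 40) × 4 = 151.3200

151.32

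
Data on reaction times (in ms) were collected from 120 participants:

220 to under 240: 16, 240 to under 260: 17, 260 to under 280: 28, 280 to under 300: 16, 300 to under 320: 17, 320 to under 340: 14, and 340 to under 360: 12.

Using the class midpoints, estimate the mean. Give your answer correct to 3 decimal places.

Midpoints: 230, 250, 270, 290, 310, 330, 350
Σfm = 16×230 + 17×250 + 28×270 + 16×290 + 17×310 + 14×330 + 12×350 = 34220
n = Σf = 120
Mean = 34220 / 120 = 285.1667

285.167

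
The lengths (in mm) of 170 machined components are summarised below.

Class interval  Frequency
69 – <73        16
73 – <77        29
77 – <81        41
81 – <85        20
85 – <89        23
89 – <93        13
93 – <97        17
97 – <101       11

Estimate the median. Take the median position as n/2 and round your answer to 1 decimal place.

Cumulative frequencies: 16, 45, 86, 106, 129, 142, 159, 170
n = 170; position = n/2 = 85.
This falls in the class 77 – <81: L = 77, F = 45, f = 41, h = 4.
Median ≈ 77 + ((85 − 45) / 41) × 4 = 80.9024

80.9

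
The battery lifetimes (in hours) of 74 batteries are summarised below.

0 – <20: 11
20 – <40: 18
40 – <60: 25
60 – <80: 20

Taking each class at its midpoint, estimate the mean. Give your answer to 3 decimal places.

Midpoints: 10, 30, 50, 70
Σfm = 11×10 + 18×30 + 25×50 + 20×70 = 3300
n = Σf = 74
Mean = 3300 / 74 = 44.5946

44.595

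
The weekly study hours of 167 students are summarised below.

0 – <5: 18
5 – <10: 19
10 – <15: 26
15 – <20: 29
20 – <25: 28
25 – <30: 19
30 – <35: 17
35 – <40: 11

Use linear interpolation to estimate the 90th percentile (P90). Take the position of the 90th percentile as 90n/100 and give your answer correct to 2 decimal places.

33.32

Cumulative frequencies: 18, 37, 63, 92, 120, 139, 156, 167
n = 167; position = 90n/100 = 150.3.
This falls in the class 30 – <35: L = 30, F = 139, f = 17, h = 5.
90th percentile ≈ 30 + ((150.3 − 139) / 17) × 5 = 33.3235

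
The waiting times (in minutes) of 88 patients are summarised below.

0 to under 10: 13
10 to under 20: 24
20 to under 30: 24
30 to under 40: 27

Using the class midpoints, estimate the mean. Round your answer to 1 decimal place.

22.4

Midpoints: 5, 15, 25, 35
Σfm = 13×5 + 24×15 + 24×25 + 27×35 = 1970
n = Σf = 88
Mean = 1970 / 88 = 22.3864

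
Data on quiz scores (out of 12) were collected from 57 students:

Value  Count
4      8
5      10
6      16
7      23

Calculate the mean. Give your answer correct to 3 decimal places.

5.947

Values: 4, 5, 6, 7
Σfx = 8×4 + 10×5 + 16×6 + 23×7 = 339
n = Σf = 57
Mean = 339 / 57 = 5.9474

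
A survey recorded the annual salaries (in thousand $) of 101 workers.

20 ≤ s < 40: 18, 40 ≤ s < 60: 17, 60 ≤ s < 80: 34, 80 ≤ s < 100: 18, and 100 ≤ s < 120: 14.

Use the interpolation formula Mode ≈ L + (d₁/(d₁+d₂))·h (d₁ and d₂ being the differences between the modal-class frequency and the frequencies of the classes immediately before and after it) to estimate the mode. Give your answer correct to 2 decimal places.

Modal class: 60 ≤ s < 80 (highest frequency 34).
d₁ = 34 − 17 = 17, d₂ = 34 − 18 = 16
Mode ≈ 60 + (17/(17+16)) × 20 = 60 + 10.3030 = 70.3030

70.30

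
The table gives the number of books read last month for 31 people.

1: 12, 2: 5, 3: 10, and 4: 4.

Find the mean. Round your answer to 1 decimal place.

Values: 1, 2, 3, 4
Σfx = 12×1 + 5×2 + 10×3 + 4×4 = 68
n = Σf = 31
Mean = 68 / 31 = 2.1935

2.2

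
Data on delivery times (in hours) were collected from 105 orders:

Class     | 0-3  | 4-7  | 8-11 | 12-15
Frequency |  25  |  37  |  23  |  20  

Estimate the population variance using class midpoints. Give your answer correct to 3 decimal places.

Midpoints: 1.5, 5.5, 9.5, 13.5
n = 105, Σfm = 729.5, mean = 6.9476
Σfm² = 6896.25
Σf(m − x̄)² = Σfm² − (Σfm)²/n = 6896.25 − 729.5²/105 = 1827.9619
Population variance = 1827.9619 / 105 = 17.4092

17.409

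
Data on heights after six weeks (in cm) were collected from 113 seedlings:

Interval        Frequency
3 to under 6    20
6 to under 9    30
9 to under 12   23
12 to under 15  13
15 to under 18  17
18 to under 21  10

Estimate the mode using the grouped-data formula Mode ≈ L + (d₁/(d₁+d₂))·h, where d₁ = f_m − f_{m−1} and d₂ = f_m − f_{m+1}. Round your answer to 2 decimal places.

Modal class: 6 to under 9 (highest frequency 30).
d₁ = 30 − 20 = 10, d₂ = 30 − 23 = 7
Mode ≈ 6 + (10/(10+7)) × 3 = 6 + 1.7647 = 7.7647

7.76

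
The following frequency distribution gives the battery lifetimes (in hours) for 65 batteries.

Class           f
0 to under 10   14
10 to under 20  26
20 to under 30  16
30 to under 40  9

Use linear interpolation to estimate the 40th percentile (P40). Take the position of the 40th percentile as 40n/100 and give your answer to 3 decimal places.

Cumulative frequencies: 14, 40, 56, 65
n = 65; position = 40n/100 = 26.
This falls in the class 10 to under 20: L = 10, F = 14, f = 26, h = 10.
40th percentile ≈ 10 + ((26 − 14) / 26) × 10 = 14.6154

14.615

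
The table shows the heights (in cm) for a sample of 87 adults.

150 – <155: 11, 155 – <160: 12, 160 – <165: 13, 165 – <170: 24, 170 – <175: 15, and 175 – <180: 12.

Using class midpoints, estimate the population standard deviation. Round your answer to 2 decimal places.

Midpoints: 152.5, 157.5, 162.5, 167.5, 172.5, 177.5
n = 87, Σfm = 14417.5, mean = 165.7184
Σfm² = 2394543.75
Σf(m − x̄)² = Σfm² − (Σfm)²/n = 2394543.75 − 14417.5²/87 = 5298.8506
Population variance = 5298.8506 / 87 = 60.9063
Standard deviation = √60.9063 = 7.8043

7.80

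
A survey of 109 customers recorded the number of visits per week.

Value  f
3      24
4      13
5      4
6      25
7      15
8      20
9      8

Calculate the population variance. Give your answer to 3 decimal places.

3.983

Values: 3, 4, 5, 6, 7, 8, 9
n = 109, Σfx = 631, mean = 5.7890
Σfx² = 4087
Σf(x − x̄)² = Σfx² − (Σfx)²/n = 4087 − 631²/109 = 434.1468
Population variance = 434.1468 / 109 = 3.9830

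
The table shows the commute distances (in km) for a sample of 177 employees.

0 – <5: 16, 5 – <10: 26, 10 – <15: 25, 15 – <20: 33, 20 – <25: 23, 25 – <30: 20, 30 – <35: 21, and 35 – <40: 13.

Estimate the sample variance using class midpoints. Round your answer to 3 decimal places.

Midpoints: 2.5, 7.5, 12.5, 17.5, 22.5, 27.5, 32.5, 37.5
n = 177, Σfm = 3362.5, mean = 18.9972
Σfm² = 82806.25
Σf(m − x̄)² = Σfm² − (Σfm)²/n = 82806.25 − 3362.5²/177 = 18928.2486
Sample variance = 18928.2486 / 176 = 107.5469

107.547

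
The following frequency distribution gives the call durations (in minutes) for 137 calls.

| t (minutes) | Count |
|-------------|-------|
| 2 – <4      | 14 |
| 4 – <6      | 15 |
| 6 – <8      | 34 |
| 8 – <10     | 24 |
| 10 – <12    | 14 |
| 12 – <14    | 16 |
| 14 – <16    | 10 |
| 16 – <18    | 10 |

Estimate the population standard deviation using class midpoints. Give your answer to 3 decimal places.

Midpoints: 3, 5, 7, 9, 11, 13, 15, 17
n = 137, Σfm = 1253, mean = 9.1460
Σfm² = 13649
Σf(m − x̄)² = Σfm² − (Σfm)²/n = 13649 − 1253²/137 = 2189.0803
Population variance = 2189.0803 / 137 = 15.9787
Standard deviation = √15.9787 = 3.9973

3.997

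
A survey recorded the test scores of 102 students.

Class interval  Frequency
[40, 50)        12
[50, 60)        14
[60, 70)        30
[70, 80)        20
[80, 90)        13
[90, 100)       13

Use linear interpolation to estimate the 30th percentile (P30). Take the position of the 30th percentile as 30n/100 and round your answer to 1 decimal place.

61.5

Cumulative frequencies: 12, 26, 56, 76, 89, 102
n = 102; position = 30n/100 = 30.6.
This falls in the class [60, 70): L = 60, F = 26, f = 30, h = 10.
30th percentile ≈ 60 + ((30.6 − 26) / 30) × 10 = 61.5333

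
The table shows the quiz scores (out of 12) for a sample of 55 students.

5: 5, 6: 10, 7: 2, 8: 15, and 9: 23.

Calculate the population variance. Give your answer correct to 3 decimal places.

Values: 5, 6, 7, 8, 9
n = 55, Σfx = 426, mean = 7.7455
Σfx² = 3406
Σf(x − x̄)² = Σfx² − (Σfx)²/n = 3406 − 426²/55 = 106.4364
Population variance = 106.4364 / 55 = 1.9352

1.935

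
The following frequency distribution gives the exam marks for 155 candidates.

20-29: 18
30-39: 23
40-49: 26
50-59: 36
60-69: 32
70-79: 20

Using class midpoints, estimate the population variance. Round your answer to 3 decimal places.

240.766

Midpoints: 24.5, 34.5, 44.5, 54.5, 64.5, 74.5
n = 155, Σfm = 7907.5, mean = 51.0161
Σfm² = 440728.75
Σf(m − x̄)² = Σfm² − (Σfm)²/n = 440728.75 − 7907.5²/155 = 37318.7097
Population variance = 37318.7097 / 155 = 240.7659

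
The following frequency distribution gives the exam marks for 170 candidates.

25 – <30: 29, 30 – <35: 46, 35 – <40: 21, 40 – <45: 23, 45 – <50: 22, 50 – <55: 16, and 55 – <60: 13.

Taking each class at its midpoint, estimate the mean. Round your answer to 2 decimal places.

Midpoints: 27.5, 32.5, 37.5, 42.5, 47.5, 52.5, 57.5
Σfm = 29×27.5 + 46×32.5 + 21×37.5 + 23×42.5 + 22×47.5 + 16×52.5 + 13×57.5 = 6690
n = Σf = 170
Mean = 6690 / 170 = 39.3529

39.35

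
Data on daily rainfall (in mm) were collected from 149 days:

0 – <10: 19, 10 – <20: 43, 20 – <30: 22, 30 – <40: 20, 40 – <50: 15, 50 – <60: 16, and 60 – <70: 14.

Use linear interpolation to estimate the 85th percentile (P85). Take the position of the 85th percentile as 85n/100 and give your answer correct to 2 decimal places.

54.78

Cumulative frequencies: 19, 62, 84, 104, 119, 135, 149
n = 149; position = 85n/100 = 126.65.
This falls in the class 50 – <60: L = 50, F = 119, f = 16, h = 10.
85th percentile ≈ 50 + ((126.65 − 119) / 16) × 10 = 54.7812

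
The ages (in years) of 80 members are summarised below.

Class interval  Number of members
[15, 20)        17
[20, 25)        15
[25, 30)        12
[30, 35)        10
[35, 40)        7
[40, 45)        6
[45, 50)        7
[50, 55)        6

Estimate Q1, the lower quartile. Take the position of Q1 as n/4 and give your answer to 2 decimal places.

Cumulative frequencies: 17, 32, 44, 54, 61, 67, 74, 80
n = 80; position = n/4 = 20.
This falls in the class [20, 25): L = 20, F = 17, f = 15, h = 5.
Lower quartile ≈ 20 + ((20 − 17) / 15) × 5 = 21.0000

21.00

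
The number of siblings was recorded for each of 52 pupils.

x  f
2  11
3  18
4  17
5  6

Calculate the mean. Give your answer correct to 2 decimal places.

3.35

Values: 2, 3, 4, 5
Σfx = 11×2 + 18×3 + 17×4 + 6×5 = 174
n = Σf = 52
Mean = 174 / 52 = 3.3462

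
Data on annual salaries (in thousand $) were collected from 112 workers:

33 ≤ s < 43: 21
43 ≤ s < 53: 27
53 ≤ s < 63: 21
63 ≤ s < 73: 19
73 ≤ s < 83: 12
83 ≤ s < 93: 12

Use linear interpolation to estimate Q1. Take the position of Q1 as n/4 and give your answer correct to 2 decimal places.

45.59

Cumulative frequencies: 21, 48, 69, 88, 100, 112
n = 112; position = n/4 = 28.
This falls in the class 43 ≤ s < 53: L = 43, F = 21, f = 27, h = 10.
Lower quartile ≈ 43 + ((28 − 21) / 27) × 10 = 45.5926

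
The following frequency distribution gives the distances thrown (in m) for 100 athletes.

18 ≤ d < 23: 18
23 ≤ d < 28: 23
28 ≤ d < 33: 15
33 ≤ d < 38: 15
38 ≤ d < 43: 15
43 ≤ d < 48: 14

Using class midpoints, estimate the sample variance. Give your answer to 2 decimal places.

Midpoints: 20.5, 25.5, 30.5, 35.5, 40.5, 45.5
n = 100, Σfm = 3190, mean = 31.9000
Σfm² = 108965
Σf(m − x̄)² = Σfm² − (Σfm)²/n = 108965 − 3190²/100 = 7204.0000
Sample variance = 7204.0000 / 99 = 72.7677

72.77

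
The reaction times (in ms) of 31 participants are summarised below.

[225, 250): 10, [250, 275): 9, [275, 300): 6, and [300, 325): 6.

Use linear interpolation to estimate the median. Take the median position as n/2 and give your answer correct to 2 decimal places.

Cumulative frequencies: 10, 19, 25, 31
n = 31; position = n/2 = 15.5.
This falls in the class [250, 275): L = 250, F = 10, f = 9, h = 25.
Median ≈ 250 + ((15.5 − 10) / 9) × 25 = 265.2778

265.28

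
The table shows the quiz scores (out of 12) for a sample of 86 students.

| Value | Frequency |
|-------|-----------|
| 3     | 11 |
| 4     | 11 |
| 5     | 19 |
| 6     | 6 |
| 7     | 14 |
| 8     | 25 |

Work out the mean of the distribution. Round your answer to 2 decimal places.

Values: 3, 4, 5, 6, 7, 8
Σfx = 11×3 + 11×4 + 19×5 + 6×6 + 14×7 + 25×8 = 506
n = Σf = 86
Mean = 506 / 86 = 5.8837

5.88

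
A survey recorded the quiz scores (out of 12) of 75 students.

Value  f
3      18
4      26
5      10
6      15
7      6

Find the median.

4

Cumulative frequencies: 18, 44, 54, 69, 75
n = 75, so the median is the value in position (n+1)/2 = 38.
Position 38 falls at value 4.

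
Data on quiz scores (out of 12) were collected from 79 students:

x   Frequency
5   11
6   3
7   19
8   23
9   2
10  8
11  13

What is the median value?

8

Cumulative frequencies: 11, 14, 33, 56, 58, 66, 79
n = 79, so the median is the value in position (n+1)/2 = 40.
Position 40 falls at value 8.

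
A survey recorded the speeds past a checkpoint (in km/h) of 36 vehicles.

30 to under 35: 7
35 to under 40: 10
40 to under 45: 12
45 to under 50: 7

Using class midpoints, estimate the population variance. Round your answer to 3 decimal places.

25.675

Midpoints: 32.5, 37.5, 42.5, 47.5
n = 36, Σfm = 1445, mean = 40.1389
Σfm² = 58925
Σf(m − x̄)² = Σfm² − (Σfm)²/n = 58925 − 1445²/36 = 924.3056
Population variance = 924.3056 / 36 = 25.6752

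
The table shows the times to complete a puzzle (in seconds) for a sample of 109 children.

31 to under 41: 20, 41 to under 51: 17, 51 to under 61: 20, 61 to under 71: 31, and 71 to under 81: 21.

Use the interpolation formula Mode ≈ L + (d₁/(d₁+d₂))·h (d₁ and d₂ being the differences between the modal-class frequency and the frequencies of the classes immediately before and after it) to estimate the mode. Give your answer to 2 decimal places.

66.24

Modal class: 61 to under 71 (highest frequency 31).
d₁ = 31 − 20 = 11, d₂ = 31 − 21 = 10
Mode ≈ 61 + (11/(11+10)) × 10 = 61 + 5.2381 = 66.2381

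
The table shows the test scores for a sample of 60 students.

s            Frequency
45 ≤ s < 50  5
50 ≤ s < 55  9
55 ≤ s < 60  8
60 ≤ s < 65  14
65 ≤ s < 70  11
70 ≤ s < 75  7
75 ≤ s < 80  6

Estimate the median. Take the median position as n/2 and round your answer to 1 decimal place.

62.9

Cumulative frequencies: 5, 14, 22, 36, 47, 54, 60
n = 60; position = n/2 = 30.
This falls in the class 60 ≤ s < 65: L = 60, F = 22, f = 14, h = 5.
Median ≈ 60 + ((30 − 22) / 14) × 5 = 62.8571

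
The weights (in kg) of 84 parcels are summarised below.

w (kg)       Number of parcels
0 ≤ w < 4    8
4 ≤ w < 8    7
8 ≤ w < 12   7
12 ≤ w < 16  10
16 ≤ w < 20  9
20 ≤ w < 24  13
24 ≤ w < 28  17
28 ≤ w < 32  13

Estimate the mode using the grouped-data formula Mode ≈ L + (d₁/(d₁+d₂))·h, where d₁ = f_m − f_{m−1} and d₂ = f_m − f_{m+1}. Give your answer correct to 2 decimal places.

26.00

Modal class: 24 ≤ w < 28 (highest frequency 17).
d₁ = 17 − 13 = 4, d₂ = 17 − 13 = 4
Mode ≈ 24 + (4/(4+4)) × 4 = 24 + 2.0000 = 26.0000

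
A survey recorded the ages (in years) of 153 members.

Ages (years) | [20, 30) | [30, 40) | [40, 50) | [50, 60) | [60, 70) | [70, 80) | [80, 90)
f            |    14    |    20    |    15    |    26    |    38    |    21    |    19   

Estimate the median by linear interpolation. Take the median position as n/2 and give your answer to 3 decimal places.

Cumulative frequencies: 14, 34, 49, 75, 113, 134, 153
n = 153; position = n/2 = 76.5.
This falls in the class [60, 70): L = 60, F = 75, f = 38, h = 10.
Median ≈ 60 + ((76.5 − 75) / 38) × 10 = 60.3947

60.395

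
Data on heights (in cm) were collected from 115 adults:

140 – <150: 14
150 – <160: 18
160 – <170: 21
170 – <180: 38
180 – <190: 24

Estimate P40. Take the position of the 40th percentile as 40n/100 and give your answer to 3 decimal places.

Cumulative frequencies: 14, 32, 53, 91, 115
n = 115; position = 40n/100 = 46.
This falls in the class 160 – <170: L = 160, F = 32, f = 21, h = 10.
40th percentile ≈ 160 + ((46 − 32) / 21) × 10 = 166.6667

166.667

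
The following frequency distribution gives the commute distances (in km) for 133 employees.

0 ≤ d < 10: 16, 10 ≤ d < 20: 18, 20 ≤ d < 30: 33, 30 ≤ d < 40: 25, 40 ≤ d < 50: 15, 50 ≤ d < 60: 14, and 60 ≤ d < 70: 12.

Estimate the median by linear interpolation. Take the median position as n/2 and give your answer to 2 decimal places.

Cumulative frequencies: 16, 34, 67, 92, 107, 121, 133
n = 133; position = n/2 = 66.5.
This falls in the class 20 ≤ d < 30: L = 20, F = 34, f = 33, h = 10.
Median ≈ 20 + ((66.5 − 34) / 33) × 10 = 29.8485

29.85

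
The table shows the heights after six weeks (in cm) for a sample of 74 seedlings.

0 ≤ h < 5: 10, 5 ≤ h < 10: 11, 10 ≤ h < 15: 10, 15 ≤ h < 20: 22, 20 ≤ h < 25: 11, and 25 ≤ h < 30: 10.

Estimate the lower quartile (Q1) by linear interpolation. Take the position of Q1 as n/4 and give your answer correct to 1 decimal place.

8.9

Cumulative frequencies: 10, 21, 31, 53, 64, 74
n = 74; position = n/4 = 18.5.
This falls in the class 5 ≤ h < 10: L = 5, F = 10, f = 11, h = 5.
Lower quartile ≈ 5 + ((18.5 − 10) / 11) × 5 = 8.8636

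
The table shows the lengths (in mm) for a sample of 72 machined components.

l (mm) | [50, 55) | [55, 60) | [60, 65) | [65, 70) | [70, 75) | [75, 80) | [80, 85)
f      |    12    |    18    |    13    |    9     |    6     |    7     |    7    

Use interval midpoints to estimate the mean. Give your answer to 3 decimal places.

64.444

Midpoints: 52.5, 57.5, 62.5, 67.5, 72.5, 77.5, 82.5
Σfm = 12×52.5 + 18×57.5 + 13×62.5 + 9×67.5 + 6×72.5 + 7×77.5 + 7×82.5 = 4640
n = Σf = 72
Mean = 4640 / 72 = 64.4444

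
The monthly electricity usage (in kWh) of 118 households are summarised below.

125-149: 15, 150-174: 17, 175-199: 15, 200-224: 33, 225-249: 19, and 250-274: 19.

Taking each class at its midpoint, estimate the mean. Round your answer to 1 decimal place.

204.2

Midpoints: 137, 162, 187, 212, 237, 262
Σfm = 15×137 + 17×162 + 15×187 + 33×212 + 19×237 + 19×262 = 24091
n = Σf = 118
Mean = 24091 / 118 = 204.1610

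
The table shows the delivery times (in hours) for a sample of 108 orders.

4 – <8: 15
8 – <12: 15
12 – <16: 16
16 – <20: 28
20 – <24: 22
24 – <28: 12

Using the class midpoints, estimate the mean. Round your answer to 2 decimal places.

Midpoints: 6, 10, 14, 18, 22, 26
Σfm = 15×6 + 15×10 + 16×14 + 28×18 + 22×22 + 12×26 = 1764
n = Σf = 108
Mean = 1764 / 108 = 16.3333

16.33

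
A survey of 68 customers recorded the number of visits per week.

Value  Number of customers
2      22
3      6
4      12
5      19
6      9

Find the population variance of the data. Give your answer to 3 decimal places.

2.155

Values: 2, 3, 4, 5, 6
n = 68, Σfx = 259, mean = 3.8088
Σfx² = 1133
Σf(x − x̄)² = Σfx² − (Σfx)²/n = 1133 − 259²/68 = 146.5147
Population variance = 146.5147 / 68 = 2.1546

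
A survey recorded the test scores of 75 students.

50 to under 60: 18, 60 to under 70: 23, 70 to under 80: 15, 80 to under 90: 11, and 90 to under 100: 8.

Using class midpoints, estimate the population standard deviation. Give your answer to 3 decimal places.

Midpoints: 55, 65, 75, 85, 95
n = 75, Σfm = 5305, mean = 70.7333
Σfm² = 387675
Σf(m − x̄)² = Σfm² − (Σfm)²/n = 387675 − 5305²/75 = 12434.6667
Population variance = 12434.6667 / 75 = 165.7956
Standard deviation = √165.7956 = 12.8762

12.876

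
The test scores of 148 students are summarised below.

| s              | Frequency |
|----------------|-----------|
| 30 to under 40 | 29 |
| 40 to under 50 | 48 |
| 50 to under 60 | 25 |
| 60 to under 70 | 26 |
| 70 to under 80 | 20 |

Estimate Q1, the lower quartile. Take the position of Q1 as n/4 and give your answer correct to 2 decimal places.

Cumulative frequencies: 29, 77, 102, 128, 148
n = 148; position = n/4 = 37.
This falls in the class 40 to under 50: L = 40, F = 29, f = 48, h = 10.
Lower quartile ≈ 40 + ((37 − 29) / 48) × 10 = 41.6667

41.67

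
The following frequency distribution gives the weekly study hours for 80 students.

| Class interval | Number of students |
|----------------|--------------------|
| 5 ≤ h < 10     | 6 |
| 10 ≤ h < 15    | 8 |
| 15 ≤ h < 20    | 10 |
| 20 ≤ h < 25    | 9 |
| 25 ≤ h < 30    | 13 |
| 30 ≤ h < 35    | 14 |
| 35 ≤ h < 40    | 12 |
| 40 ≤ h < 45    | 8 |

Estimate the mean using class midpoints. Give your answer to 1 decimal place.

26.6

Midpoints: 7.5, 12.5, 17.5, 22.5, 27.5, 32.5, 37.5, 42.5
Σfm = 6×7.5 + 8×12.5 + 10×17.5 + 9×22.5 + 13×27.5 + 14×32.5 + 12×37.5 + 8×42.5 = 2125
n = Σf = 80
Mean = 2125 / 80 = 26.5625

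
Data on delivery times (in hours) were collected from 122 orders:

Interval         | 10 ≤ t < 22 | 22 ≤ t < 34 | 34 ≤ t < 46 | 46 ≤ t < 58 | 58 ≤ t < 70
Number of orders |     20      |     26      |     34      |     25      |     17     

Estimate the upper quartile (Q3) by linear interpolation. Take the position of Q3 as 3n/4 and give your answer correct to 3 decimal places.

51.520

Cumulative frequencies: 20, 46, 80, 105, 122
n = 122; position = 3n/4 = 91.5.
This falls in the class 46 ≤ t < 58: L = 46, F = 80, f = 25, h = 12.
Upper quartile ≈ 46 + ((91.5 − 80) / 25) × 12 = 51.5200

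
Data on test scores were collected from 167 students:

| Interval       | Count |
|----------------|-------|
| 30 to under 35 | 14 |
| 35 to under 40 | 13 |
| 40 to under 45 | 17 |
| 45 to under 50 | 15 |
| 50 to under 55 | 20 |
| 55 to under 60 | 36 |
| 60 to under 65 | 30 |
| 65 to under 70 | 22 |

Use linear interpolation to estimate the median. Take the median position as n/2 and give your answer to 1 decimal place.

Cumulative frequencies: 14, 27, 44, 59, 79, 115, 145, 167
n = 167; position = n/2 = 83.5.
This falls in the class 55 to under 60: L = 55, F = 79, f = 36, h = 5.
Median ≈ 55 + ((83.5 − 79) / 36) × 5 = 55.6250

55.6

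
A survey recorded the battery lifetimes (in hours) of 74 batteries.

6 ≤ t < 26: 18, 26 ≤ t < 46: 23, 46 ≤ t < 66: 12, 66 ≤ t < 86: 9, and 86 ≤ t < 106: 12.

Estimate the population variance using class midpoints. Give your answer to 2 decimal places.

Midpoints: 16, 36, 56, 76, 96
n = 74, Σfm = 3624, mean = 48.9730
Σfm² = 234624
Σf(m − x̄)² = Σfm² − (Σfm)²/n = 234624 − 3624²/74 = 57145.9459
Population variance = 57145.9459 / 74 = 772.2425

772.24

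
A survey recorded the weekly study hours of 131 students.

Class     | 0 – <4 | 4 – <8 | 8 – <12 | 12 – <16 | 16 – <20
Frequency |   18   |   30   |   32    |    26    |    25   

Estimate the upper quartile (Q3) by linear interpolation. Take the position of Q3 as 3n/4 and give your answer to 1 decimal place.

14.8

Cumulative frequencies: 18, 48, 80, 106, 131
n = 131; position = 3n/4 = 98.25.
This falls in the class 12 – <16: L = 12, F = 80, f = 26, h = 4.
Upper quartile ≈ 12 + ((98.25 − 80) / 26) × 4 = 14.8077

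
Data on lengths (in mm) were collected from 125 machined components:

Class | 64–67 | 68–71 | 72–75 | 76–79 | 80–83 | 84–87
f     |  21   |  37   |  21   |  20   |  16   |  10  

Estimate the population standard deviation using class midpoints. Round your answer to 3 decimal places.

6.144

Midpoints: 65.5, 69.5, 73.5, 77.5, 81.5, 85.5
n = 125, Σfm = 9199.5, mean = 73.5960
Σfm² = 681765.25
Σf(m − x̄)² = Σfm² − (Σfm)²/n = 681765.25 − 9199.5²/125 = 4718.8480
Population variance = 4718.8480 / 125 = 37.7508
Standard deviation = √37.7508 = 6.1442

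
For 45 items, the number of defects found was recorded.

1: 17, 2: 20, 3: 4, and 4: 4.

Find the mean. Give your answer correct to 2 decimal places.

1.89

Values: 1, 2, 3, 4
Σfx = 17×1 + 20×2 + 4×3 + 4×4 = 85
n = Σf = 45
Mean = 85 / 45 = 1.8889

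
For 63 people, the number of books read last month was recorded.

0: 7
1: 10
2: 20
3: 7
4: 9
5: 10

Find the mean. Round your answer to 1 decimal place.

2.5

Values: 0, 1, 2, 3, 4, 5
Σfx = 7×0 + 10×1 + 20×2 + 7×3 + 9×4 + 10×5 = 157
n = Σf = 63
Mean = 157 / 63 = 2.4921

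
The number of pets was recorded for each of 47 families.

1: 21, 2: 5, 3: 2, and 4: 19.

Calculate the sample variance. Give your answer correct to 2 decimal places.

1.99

Values: 1, 2, 3, 4
n = 47, Σfx = 113, mean = 2.4043
Σfx² = 363
Σf(x − x̄)² = Σfx² − (Σfx)²/n = 363 − 113²/47 = 91.3191
Sample variance = 91.3191 / 46 = 1.9852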